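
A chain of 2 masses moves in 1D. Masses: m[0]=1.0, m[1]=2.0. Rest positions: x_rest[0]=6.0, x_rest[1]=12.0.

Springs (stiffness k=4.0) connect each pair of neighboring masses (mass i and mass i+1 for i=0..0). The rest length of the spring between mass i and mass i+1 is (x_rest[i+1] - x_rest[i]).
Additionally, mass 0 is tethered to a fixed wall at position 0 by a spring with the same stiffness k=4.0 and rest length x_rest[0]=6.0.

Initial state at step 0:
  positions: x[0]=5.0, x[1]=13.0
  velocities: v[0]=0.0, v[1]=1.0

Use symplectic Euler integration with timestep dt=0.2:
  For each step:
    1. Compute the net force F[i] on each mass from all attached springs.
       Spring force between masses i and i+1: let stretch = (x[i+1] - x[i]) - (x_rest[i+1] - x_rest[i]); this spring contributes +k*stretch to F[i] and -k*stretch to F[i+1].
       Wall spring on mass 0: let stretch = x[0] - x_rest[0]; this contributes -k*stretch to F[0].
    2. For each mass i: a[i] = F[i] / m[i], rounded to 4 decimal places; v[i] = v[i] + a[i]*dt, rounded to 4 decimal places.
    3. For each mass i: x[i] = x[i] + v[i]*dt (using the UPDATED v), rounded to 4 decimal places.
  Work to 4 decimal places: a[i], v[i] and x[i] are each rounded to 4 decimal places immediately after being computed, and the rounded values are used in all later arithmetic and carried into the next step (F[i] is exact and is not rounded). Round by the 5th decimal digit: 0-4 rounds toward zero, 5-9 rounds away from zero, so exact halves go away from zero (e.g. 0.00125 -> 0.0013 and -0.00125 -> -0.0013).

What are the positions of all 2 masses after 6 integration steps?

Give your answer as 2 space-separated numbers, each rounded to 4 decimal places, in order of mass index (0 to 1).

Step 0: x=[5.0000 13.0000] v=[0.0000 1.0000]
Step 1: x=[5.4800 13.0400] v=[2.4000 0.2000]
Step 2: x=[6.2928 12.9552] v=[4.0640 -0.4240]
Step 3: x=[7.1647 12.8174] v=[4.3597 -0.6890]
Step 4: x=[7.7947 12.7074] v=[3.1501 -0.5501]
Step 5: x=[7.9636 12.6844] v=[0.8445 -0.1152]
Step 6: x=[7.6137 12.7637] v=[-1.7497 0.3965]

Answer: 7.6137 12.7637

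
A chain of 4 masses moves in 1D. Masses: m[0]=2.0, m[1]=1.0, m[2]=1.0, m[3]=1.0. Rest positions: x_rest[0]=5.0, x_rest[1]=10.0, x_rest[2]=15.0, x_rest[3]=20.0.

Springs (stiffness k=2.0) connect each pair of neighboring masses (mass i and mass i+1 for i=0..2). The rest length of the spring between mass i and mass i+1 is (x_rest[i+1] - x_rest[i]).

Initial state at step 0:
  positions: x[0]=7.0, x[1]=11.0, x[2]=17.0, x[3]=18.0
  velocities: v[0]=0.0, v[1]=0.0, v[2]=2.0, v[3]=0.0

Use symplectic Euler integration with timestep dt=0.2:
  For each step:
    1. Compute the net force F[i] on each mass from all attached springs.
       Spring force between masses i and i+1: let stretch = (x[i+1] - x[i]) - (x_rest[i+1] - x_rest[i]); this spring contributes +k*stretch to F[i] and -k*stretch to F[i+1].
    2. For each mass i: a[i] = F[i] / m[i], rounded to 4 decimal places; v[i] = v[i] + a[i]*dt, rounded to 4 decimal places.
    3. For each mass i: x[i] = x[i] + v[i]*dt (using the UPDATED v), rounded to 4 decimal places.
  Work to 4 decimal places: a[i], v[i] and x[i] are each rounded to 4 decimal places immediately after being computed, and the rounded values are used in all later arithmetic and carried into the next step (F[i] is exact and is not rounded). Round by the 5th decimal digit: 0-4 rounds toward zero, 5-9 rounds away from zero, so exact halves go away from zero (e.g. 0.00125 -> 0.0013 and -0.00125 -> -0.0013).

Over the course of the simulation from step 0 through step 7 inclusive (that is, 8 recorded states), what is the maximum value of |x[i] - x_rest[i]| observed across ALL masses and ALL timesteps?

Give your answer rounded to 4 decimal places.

Step 0: x=[7.0000 11.0000 17.0000 18.0000] v=[0.0000 0.0000 2.0000 0.0000]
Step 1: x=[6.9600 11.1600 17.0000 18.3200] v=[-0.2000 0.8000 0.0000 1.6000]
Step 2: x=[6.8880 11.4512 16.6384 18.9344] v=[-0.3600 1.4560 -1.8080 3.0720]
Step 3: x=[6.7985 11.7923 16.0455 19.7651] v=[-0.4474 1.7056 -2.9645 4.1536]
Step 4: x=[6.7088 12.0742 15.4099 20.6983] v=[-0.4486 1.4094 -3.1779 4.6658]
Step 5: x=[6.6337 12.1937 14.9305 21.6084] v=[-0.3755 0.5975 -2.3968 4.5504]
Step 6: x=[6.5810 12.0873 14.7664 22.3842] v=[-0.2635 -0.5318 -0.8204 3.8792]
Step 7: x=[6.5486 11.7548 14.9974 22.9506] v=[-0.1622 -1.6627 1.1551 2.8321]
Max displacement = 2.9506

Answer: 2.9506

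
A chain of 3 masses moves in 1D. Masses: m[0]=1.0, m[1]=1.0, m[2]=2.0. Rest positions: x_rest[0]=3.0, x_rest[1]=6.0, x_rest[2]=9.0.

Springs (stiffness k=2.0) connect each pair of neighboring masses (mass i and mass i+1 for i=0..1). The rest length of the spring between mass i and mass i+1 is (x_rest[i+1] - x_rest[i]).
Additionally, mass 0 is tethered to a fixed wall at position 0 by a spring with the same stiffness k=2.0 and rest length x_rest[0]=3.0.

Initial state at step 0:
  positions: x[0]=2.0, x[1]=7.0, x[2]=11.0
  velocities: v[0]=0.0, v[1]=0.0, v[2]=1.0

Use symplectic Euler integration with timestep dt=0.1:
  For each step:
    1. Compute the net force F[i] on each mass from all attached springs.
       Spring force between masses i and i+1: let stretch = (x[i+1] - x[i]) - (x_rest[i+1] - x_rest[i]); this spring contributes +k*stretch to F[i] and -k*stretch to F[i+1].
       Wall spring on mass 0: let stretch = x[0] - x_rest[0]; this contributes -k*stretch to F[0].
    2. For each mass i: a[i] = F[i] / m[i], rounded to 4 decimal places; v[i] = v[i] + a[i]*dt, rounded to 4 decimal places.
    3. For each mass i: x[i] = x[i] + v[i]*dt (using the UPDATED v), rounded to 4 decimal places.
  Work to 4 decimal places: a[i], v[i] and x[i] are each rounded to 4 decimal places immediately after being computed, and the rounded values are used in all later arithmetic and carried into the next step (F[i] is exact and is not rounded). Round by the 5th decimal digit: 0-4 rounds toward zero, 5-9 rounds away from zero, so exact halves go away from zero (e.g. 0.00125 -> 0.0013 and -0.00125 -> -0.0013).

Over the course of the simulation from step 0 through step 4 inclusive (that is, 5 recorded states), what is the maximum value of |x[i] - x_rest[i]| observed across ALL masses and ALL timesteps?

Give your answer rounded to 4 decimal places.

Step 0: x=[2.0000 7.0000 11.0000] v=[0.0000 0.0000 1.0000]
Step 1: x=[2.0600 6.9800 11.0900] v=[0.6000 -0.2000 0.9000]
Step 2: x=[2.1772 6.9438 11.1689] v=[1.1720 -0.3620 0.7890]
Step 3: x=[2.3462 6.8968 11.2356] v=[1.6899 -0.4703 0.6665]
Step 4: x=[2.5593 6.8455 11.2889] v=[2.1308 -0.5127 0.5326]
Max displacement = 2.2889

Answer: 2.2889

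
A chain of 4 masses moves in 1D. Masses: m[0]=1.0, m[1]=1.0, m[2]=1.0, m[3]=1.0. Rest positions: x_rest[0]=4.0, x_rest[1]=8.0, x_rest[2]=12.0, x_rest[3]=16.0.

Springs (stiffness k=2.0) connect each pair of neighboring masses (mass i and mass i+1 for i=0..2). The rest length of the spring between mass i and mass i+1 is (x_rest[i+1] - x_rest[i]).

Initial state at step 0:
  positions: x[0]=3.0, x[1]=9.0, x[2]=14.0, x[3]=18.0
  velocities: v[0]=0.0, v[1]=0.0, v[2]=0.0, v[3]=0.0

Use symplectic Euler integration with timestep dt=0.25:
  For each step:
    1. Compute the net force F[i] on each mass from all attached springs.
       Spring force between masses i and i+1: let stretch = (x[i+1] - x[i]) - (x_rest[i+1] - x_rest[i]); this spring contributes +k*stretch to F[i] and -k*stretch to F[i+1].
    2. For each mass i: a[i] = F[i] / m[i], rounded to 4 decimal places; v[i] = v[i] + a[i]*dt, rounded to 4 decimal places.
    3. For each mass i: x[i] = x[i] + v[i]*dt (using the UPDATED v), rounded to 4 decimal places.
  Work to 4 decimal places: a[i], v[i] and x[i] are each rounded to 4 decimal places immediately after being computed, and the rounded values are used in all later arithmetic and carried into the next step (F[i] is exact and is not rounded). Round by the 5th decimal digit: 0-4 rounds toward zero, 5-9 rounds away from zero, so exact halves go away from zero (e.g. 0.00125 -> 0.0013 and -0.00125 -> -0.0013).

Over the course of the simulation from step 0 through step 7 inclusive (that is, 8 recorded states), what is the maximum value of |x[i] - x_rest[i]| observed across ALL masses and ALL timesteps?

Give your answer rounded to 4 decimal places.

Step 0: x=[3.0000 9.0000 14.0000 18.0000] v=[0.0000 0.0000 0.0000 0.0000]
Step 1: x=[3.2500 8.8750 13.8750 18.0000] v=[1.0000 -0.5000 -0.5000 0.0000]
Step 2: x=[3.7031 8.6719 13.6406 17.9844] v=[1.8125 -0.8125 -0.9375 -0.0625]
Step 3: x=[4.2773 8.4688 13.3281 17.9258] v=[2.2969 -0.8126 -1.2500 -0.2344]
Step 4: x=[4.8755 8.3491 12.9829 17.7925] v=[2.3927 -0.4787 -1.3808 -0.5333]
Step 5: x=[5.4079 8.3745 12.6597 17.5580] v=[2.1295 0.1014 -1.2929 -0.9381]
Step 6: x=[5.8111 8.5647 12.4131 17.2112] v=[1.6128 0.7607 -0.9864 -1.3873]
Step 7: x=[6.0585 8.8917 12.2852 16.7646] v=[0.9896 1.3081 -0.5116 -1.7864]
Max displacement = 2.0585

Answer: 2.0585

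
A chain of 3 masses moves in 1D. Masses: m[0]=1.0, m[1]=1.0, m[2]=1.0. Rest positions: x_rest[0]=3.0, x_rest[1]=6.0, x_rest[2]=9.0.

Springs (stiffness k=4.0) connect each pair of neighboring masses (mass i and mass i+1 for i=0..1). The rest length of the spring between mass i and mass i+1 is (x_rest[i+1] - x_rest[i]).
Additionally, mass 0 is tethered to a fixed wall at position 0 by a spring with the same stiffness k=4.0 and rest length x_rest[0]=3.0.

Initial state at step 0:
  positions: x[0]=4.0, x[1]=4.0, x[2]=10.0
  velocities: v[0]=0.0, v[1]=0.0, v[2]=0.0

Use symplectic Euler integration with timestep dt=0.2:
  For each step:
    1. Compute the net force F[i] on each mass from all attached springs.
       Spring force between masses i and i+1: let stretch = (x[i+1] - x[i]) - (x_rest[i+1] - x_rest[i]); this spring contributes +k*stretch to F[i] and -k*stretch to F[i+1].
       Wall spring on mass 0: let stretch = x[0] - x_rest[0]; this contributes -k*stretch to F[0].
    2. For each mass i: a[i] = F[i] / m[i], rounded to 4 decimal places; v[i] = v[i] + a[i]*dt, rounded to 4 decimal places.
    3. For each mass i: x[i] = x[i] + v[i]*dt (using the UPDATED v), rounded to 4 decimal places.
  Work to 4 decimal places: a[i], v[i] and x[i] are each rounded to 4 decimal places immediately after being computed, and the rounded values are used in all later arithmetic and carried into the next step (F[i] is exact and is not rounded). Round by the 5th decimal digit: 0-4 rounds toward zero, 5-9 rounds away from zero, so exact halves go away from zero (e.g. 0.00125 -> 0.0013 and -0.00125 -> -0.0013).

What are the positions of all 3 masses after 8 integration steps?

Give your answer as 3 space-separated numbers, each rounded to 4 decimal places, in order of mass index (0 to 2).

Answer: 4.6747 4.1774 9.7076

Derivation:
Step 0: x=[4.0000 4.0000 10.0000] v=[0.0000 0.0000 0.0000]
Step 1: x=[3.3600 4.9600 9.5200] v=[-3.2000 4.8000 -2.4000]
Step 2: x=[2.4384 6.3936 8.7904] v=[-4.6080 7.1680 -3.6480]
Step 3: x=[1.7595 7.5779 8.1573] v=[-3.3946 5.9213 -3.1654]
Step 4: x=[1.7300 7.9239 7.9115] v=[-0.1475 1.7301 -1.2289]
Step 5: x=[2.4147 7.2769 8.1477] v=[3.4236 -3.2349 1.1810]
Step 6: x=[3.4910 5.9913 8.7246] v=[5.3816 -6.4280 2.8844]
Step 7: x=[4.4088 4.7430 9.3442] v=[4.5890 -6.2416 3.0978]
Step 8: x=[4.6747 4.1774 9.7076] v=[1.3293 -2.8280 1.8168]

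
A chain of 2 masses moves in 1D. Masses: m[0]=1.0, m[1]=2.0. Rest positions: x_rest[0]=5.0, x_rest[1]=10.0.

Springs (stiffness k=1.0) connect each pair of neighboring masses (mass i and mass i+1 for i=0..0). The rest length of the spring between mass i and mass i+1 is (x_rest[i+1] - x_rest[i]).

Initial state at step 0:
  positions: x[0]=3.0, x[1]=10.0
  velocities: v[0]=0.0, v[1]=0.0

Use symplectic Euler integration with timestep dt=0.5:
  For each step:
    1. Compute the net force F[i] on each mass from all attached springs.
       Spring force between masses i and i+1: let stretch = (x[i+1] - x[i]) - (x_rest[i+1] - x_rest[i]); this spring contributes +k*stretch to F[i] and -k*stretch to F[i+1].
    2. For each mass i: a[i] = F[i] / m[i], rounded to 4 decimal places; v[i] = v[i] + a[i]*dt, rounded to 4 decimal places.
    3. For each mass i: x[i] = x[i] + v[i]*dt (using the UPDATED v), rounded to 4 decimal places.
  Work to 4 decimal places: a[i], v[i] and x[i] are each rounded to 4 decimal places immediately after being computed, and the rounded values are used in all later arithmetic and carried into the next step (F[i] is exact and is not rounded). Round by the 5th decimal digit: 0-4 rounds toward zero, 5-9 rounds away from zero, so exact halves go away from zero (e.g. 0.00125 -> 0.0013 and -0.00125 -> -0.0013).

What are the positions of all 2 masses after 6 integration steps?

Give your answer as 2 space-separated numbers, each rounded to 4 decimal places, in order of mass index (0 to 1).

Answer: 5.1999 8.9001

Derivation:
Step 0: x=[3.0000 10.0000] v=[0.0000 0.0000]
Step 1: x=[3.5000 9.7500] v=[1.0000 -0.5000]
Step 2: x=[4.3125 9.3438] v=[1.6250 -0.8125]
Step 3: x=[5.1329 8.9336] v=[1.6407 -0.8204]
Step 4: x=[5.6535 8.6733] v=[1.0411 -0.5206]
Step 5: x=[5.6790 8.6605] v=[0.0510 -0.0256]
Step 6: x=[5.1999 8.9001] v=[-0.9583 0.4791]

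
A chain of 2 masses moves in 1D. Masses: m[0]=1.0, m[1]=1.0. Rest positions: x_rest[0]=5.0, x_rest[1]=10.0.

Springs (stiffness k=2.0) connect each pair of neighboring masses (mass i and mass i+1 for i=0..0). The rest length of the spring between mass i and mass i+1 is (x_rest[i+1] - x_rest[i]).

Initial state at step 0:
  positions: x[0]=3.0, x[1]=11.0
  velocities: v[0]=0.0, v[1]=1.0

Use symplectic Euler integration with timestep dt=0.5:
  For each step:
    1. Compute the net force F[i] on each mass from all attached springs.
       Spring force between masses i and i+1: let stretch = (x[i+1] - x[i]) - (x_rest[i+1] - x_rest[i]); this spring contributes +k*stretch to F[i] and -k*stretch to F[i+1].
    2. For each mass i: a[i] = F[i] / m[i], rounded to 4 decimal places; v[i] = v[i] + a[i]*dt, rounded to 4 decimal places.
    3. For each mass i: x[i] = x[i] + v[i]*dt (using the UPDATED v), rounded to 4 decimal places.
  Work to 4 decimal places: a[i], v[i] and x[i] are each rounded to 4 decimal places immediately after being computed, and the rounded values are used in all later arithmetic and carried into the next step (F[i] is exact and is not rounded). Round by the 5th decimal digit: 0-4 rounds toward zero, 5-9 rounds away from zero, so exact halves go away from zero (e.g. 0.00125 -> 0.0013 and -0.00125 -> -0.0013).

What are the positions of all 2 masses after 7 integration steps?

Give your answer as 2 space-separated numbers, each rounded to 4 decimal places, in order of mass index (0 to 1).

Answer: 6.0000 11.5000

Derivation:
Step 0: x=[3.0000 11.0000] v=[0.0000 1.0000]
Step 1: x=[4.5000 10.0000] v=[3.0000 -2.0000]
Step 2: x=[6.2500 8.7500] v=[3.5000 -2.5000]
Step 3: x=[6.7500 8.7500] v=[1.0000 0.0000]
Step 4: x=[5.7500 10.2500] v=[-2.0000 3.0000]
Step 5: x=[4.5000 12.0000] v=[-2.5000 3.5000]
Step 6: x=[4.5000 12.5000] v=[0.0000 1.0000]
Step 7: x=[6.0000 11.5000] v=[3.0000 -2.0000]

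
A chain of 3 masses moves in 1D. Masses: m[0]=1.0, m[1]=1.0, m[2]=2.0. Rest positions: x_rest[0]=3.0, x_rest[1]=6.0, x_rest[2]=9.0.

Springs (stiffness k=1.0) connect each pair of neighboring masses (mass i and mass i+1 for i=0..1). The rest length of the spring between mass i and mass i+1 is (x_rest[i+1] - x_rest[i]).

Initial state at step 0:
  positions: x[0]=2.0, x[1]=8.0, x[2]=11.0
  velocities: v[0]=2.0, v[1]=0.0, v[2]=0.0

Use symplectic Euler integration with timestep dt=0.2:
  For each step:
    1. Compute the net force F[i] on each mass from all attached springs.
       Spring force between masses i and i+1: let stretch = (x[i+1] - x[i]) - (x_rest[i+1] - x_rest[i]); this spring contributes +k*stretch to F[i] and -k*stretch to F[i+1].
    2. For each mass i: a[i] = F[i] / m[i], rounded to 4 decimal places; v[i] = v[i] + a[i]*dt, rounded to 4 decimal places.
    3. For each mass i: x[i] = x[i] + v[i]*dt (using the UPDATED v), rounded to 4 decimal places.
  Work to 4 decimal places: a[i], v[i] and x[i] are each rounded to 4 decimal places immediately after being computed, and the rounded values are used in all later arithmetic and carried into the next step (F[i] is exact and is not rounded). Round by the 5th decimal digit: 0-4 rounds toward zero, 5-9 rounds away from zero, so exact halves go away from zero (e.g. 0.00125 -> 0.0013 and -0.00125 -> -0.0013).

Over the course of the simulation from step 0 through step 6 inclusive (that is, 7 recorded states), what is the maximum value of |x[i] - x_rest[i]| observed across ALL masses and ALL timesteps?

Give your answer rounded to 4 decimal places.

Step 0: x=[2.0000 8.0000 11.0000] v=[2.0000 0.0000 0.0000]
Step 1: x=[2.5200 7.8800 11.0000] v=[2.6000 -0.6000 0.0000]
Step 2: x=[3.1344 7.6704 10.9976] v=[3.0720 -1.0480 -0.0120]
Step 3: x=[3.8102 7.4124 10.9887] v=[3.3792 -1.2898 -0.0447]
Step 4: x=[4.5101 7.1534 10.9682] v=[3.4996 -1.2950 -0.1023]
Step 5: x=[5.1958 6.9413 10.9314] v=[3.4283 -1.0607 -0.1838]
Step 6: x=[5.8313 6.8189 10.8748] v=[3.1774 -0.6118 -0.2828]
Max displacement = 2.8313

Answer: 2.8313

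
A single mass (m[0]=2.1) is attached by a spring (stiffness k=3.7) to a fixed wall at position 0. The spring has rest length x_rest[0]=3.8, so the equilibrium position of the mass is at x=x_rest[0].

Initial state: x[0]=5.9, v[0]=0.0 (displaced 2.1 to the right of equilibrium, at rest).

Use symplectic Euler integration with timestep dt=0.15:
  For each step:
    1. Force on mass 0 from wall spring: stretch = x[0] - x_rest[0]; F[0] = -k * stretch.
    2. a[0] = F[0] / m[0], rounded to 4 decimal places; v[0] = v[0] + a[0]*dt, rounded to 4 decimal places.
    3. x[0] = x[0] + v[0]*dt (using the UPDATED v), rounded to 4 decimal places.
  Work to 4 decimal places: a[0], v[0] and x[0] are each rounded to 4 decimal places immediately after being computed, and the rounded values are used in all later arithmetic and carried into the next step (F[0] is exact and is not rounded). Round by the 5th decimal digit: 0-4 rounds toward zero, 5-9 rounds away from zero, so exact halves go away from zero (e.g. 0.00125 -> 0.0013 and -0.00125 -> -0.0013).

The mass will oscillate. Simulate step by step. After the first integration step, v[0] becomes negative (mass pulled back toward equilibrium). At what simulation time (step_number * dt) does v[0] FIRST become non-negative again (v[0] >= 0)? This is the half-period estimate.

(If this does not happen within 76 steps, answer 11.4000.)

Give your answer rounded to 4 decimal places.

Step 0: x=[5.9000] v=[0.0000]
Step 1: x=[5.8168] v=[-0.5550]
Step 2: x=[5.6536] v=[-1.0880]
Step 3: x=[5.4169] v=[-1.5779]
Step 4: x=[5.1161] v=[-2.0052]
Step 5: x=[4.7632] v=[-2.3530]
Step 6: x=[4.3721] v=[-2.6076]
Step 7: x=[3.9583] v=[-2.7588]
Step 8: x=[3.5382] v=[-2.8006]
Step 9: x=[3.1285] v=[-2.7314]
Step 10: x=[2.7454] v=[-2.5539]
Step 11: x=[2.4041] v=[-2.2752]
Step 12: x=[2.1182] v=[-1.9063]
Step 13: x=[1.8989] v=[-1.4618]
Step 14: x=[1.7550] v=[-0.9594]
Step 15: x=[1.6922] v=[-0.4189]
Step 16: x=[1.7129] v=[0.1382]
First v>=0 after going negative at step 16, time=2.4000

Answer: 2.4000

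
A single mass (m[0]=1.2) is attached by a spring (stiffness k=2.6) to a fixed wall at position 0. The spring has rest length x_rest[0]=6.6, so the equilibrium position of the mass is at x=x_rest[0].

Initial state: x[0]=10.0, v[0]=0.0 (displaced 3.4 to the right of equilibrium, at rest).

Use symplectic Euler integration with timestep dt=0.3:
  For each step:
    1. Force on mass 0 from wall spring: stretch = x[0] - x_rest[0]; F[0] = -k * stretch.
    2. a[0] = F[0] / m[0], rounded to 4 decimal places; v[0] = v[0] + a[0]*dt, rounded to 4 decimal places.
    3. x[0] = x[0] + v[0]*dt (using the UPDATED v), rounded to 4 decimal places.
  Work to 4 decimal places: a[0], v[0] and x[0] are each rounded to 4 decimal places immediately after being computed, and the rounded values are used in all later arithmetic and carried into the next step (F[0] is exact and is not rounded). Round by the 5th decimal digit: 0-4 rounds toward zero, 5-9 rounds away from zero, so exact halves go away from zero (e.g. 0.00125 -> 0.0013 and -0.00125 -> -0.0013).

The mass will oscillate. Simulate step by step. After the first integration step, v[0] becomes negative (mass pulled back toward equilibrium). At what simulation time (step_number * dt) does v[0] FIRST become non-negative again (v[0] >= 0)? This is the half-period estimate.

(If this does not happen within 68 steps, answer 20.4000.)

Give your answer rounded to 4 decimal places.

Step 0: x=[10.0000] v=[0.0000]
Step 1: x=[9.3370] v=[-2.2100]
Step 2: x=[8.1403] v=[-3.9891]
Step 3: x=[6.6432] v=[-4.9903]
Step 4: x=[5.1377] v=[-5.0184]
Step 5: x=[3.9173] v=[-4.0679]
Step 6: x=[3.2200] v=[-2.3242]
Step 7: x=[3.1818] v=[-0.1272]
Step 8: x=[3.8102] v=[2.0946]
First v>=0 after going negative at step 8, time=2.4000

Answer: 2.4000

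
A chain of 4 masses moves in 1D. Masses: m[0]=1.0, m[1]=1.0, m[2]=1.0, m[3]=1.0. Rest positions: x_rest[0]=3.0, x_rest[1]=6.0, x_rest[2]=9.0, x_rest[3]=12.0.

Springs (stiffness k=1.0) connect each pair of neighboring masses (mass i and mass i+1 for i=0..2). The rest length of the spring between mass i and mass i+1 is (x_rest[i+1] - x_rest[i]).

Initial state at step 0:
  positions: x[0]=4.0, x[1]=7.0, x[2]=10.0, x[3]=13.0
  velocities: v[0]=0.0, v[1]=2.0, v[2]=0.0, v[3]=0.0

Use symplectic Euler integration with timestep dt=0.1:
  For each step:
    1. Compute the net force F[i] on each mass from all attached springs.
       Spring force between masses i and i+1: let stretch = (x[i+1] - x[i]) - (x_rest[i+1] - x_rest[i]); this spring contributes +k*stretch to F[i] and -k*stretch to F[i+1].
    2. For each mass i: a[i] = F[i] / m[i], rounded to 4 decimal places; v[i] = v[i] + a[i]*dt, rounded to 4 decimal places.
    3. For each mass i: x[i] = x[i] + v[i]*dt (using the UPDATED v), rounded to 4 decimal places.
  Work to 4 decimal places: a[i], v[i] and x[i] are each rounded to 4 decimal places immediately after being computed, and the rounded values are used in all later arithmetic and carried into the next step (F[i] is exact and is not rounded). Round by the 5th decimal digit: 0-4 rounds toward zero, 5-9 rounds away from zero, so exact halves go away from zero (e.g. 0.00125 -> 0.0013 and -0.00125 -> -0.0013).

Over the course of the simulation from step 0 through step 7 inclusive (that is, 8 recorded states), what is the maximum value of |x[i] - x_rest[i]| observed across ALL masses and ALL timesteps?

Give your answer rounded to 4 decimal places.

Answer: 2.1907

Derivation:
Step 0: x=[4.0000 7.0000 10.0000 13.0000] v=[0.0000 2.0000 0.0000 0.0000]
Step 1: x=[4.0000 7.2000 10.0000 13.0000] v=[0.0000 2.0000 0.0000 0.0000]
Step 2: x=[4.0020 7.3960 10.0020 13.0000] v=[0.0200 1.9600 0.0200 0.0000]
Step 3: x=[4.0079 7.5841 10.0079 13.0000] v=[0.0594 1.8812 0.0592 0.0002]
Step 4: x=[4.0196 7.7607 10.0195 13.0001] v=[0.1170 1.7660 0.1160 0.0010]
Step 5: x=[4.0387 7.9225 10.0383 13.0004] v=[0.1911 1.6178 0.1882 0.0029]
Step 6: x=[4.0667 8.0666 10.0656 13.0011] v=[0.2795 1.4410 0.2728 0.0067]
Step 7: x=[4.1047 8.1907 10.1023 13.0024] v=[0.3795 1.2409 0.3665 0.0132]
Max displacement = 2.1907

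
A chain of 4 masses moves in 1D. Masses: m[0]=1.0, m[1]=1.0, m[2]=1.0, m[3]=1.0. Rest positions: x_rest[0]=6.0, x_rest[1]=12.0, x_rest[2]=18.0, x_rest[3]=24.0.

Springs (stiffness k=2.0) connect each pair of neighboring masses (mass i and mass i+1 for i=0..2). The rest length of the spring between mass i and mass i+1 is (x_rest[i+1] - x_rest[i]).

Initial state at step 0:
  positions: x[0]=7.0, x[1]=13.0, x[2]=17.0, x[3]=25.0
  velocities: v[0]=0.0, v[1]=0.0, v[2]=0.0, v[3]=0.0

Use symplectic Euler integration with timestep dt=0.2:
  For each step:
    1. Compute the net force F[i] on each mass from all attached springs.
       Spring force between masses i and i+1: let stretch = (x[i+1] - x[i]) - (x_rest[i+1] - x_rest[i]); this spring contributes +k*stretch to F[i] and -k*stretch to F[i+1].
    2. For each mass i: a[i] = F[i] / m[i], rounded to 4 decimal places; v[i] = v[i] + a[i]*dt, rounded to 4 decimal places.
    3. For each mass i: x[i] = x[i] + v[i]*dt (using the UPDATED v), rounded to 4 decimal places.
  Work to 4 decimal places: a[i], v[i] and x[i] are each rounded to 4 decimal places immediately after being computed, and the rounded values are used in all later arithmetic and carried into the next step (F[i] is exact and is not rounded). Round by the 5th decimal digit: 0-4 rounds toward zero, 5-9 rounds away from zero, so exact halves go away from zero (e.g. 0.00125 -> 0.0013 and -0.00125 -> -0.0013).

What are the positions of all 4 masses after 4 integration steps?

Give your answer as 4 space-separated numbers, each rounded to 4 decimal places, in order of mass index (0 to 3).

Step 0: x=[7.0000 13.0000 17.0000 25.0000] v=[0.0000 0.0000 0.0000 0.0000]
Step 1: x=[7.0000 12.8400 17.3200 24.8400] v=[0.0000 -0.8000 1.6000 -0.8000]
Step 2: x=[6.9872 12.5712 17.8832 24.5584] v=[-0.0640 -1.3440 2.8160 -1.4080]
Step 3: x=[6.9411 12.2806 18.5555 24.2228] v=[-0.2304 -1.4528 3.3613 -1.6781]
Step 4: x=[6.8422 12.0649 19.1792 23.9138] v=[-0.4946 -1.0786 3.1183 -1.5450]

Answer: 6.8422 12.0649 19.1792 23.9138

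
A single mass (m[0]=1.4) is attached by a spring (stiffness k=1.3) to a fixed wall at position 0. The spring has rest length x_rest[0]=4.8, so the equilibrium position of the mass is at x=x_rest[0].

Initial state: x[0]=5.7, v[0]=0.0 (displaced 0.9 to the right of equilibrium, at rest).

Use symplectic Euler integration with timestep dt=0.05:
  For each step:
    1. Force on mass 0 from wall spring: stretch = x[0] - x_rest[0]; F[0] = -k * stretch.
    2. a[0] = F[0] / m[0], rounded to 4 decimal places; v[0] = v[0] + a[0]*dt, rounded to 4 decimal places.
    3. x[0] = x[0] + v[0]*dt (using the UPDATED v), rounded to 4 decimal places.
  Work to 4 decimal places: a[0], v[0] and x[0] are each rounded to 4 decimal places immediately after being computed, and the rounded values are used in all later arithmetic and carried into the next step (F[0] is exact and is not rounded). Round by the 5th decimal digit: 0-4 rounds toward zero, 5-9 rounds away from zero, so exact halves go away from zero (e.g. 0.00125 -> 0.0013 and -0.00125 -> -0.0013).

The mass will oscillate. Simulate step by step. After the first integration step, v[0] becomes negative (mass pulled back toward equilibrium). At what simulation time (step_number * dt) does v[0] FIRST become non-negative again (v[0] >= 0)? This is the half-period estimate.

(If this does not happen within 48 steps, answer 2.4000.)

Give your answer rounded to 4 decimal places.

Answer: 2.4000

Derivation:
Step 0: x=[5.7000] v=[0.0000]
Step 1: x=[5.6979] v=[-0.0418]
Step 2: x=[5.6937] v=[-0.0835]
Step 3: x=[5.6875] v=[-0.1250]
Step 4: x=[5.6792] v=[-0.1662]
Step 5: x=[5.6689] v=[-0.2070]
Step 6: x=[5.6565] v=[-0.2473]
Step 7: x=[5.6421] v=[-0.2871]
Step 8: x=[5.6258] v=[-0.3262]
Step 9: x=[5.6076] v=[-0.3645]
Step 10: x=[5.5875] v=[-0.4020]
Step 11: x=[5.5656] v=[-0.4386]
Step 12: x=[5.5419] v=[-0.4741]
Step 13: x=[5.5165] v=[-0.5085]
Step 14: x=[5.4894] v=[-0.5418]
Step 15: x=[5.4607] v=[-0.5738]
Step 16: x=[5.4305] v=[-0.6045]
Step 17: x=[5.3988] v=[-0.6338]
Step 18: x=[5.3657] v=[-0.6616]
Step 19: x=[5.3313] v=[-0.6879]
Step 20: x=[5.2957] v=[-0.7126]
Step 21: x=[5.2589] v=[-0.7356]
Step 22: x=[5.2211] v=[-0.7569]
Step 23: x=[5.1823] v=[-0.7765]
Step 24: x=[5.1426] v=[-0.7943]
Step 25: x=[5.1021] v=[-0.8102]
Step 26: x=[5.0609] v=[-0.8242]
Step 27: x=[5.0191] v=[-0.8363]
Step 28: x=[4.9768] v=[-0.8465]
Step 29: x=[4.9341] v=[-0.8547]
Step 30: x=[4.8911] v=[-0.8609]
Step 31: x=[4.8478] v=[-0.8651]
Step 32: x=[4.8044] v=[-0.8673]
Step 33: x=[4.7610] v=[-0.8675]
Step 34: x=[4.7177] v=[-0.8657]
Step 35: x=[4.6746] v=[-0.8619]
Step 36: x=[4.6318] v=[-0.8561]
Step 37: x=[4.5894] v=[-0.8483]
Step 38: x=[4.5475] v=[-0.8385]
Step 39: x=[4.5062] v=[-0.8268]
Step 40: x=[4.4655] v=[-0.8132]
Step 41: x=[4.4256] v=[-0.7977]
Step 42: x=[4.3866] v=[-0.7803]
Step 43: x=[4.3485] v=[-0.7611]
Step 44: x=[4.3115] v=[-0.7401]
Step 45: x=[4.2756] v=[-0.7174]
Step 46: x=[4.2409] v=[-0.6931]
Step 47: x=[4.2075] v=[-0.6671]
Step 48: x=[4.1755] v=[-0.6396]
v[0] did not become non-negative within 48 steps; using fallback time=2.4000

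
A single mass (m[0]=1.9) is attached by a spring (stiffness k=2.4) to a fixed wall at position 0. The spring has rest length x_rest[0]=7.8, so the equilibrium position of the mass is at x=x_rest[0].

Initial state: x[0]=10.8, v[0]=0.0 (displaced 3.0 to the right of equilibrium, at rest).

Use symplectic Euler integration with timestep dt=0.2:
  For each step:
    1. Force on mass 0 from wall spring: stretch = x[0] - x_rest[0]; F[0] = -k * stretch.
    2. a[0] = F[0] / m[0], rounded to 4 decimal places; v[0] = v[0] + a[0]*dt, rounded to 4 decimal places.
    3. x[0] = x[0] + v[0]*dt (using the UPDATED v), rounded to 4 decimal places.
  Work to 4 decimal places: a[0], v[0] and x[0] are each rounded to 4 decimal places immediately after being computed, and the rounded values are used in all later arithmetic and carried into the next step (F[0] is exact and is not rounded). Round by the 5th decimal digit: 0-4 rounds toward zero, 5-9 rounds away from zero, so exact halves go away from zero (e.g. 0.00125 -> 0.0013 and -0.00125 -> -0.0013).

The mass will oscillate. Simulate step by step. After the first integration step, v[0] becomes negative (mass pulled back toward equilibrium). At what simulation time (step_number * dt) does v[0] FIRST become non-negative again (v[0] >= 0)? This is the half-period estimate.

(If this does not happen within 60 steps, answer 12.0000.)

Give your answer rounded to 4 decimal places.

Step 0: x=[10.8000] v=[0.0000]
Step 1: x=[10.6484] v=[-0.7579]
Step 2: x=[10.3529] v=[-1.4775]
Step 3: x=[9.9284] v=[-2.1224]
Step 4: x=[9.3964] v=[-2.6601]
Step 5: x=[8.7837] v=[-3.0634]
Step 6: x=[8.1213] v=[-3.3119]
Step 7: x=[7.4427] v=[-3.3931]
Step 8: x=[6.7821] v=[-3.3028]
Step 9: x=[6.1730] v=[-3.0456]
Step 10: x=[5.6461] v=[-2.6346]
Step 11: x=[5.2280] v=[-2.0905]
Step 12: x=[4.9399] v=[-1.4407]
Step 13: x=[4.7963] v=[-0.7181]
Step 14: x=[4.8044] v=[0.0407]
First v>=0 after going negative at step 14, time=2.8000

Answer: 2.8000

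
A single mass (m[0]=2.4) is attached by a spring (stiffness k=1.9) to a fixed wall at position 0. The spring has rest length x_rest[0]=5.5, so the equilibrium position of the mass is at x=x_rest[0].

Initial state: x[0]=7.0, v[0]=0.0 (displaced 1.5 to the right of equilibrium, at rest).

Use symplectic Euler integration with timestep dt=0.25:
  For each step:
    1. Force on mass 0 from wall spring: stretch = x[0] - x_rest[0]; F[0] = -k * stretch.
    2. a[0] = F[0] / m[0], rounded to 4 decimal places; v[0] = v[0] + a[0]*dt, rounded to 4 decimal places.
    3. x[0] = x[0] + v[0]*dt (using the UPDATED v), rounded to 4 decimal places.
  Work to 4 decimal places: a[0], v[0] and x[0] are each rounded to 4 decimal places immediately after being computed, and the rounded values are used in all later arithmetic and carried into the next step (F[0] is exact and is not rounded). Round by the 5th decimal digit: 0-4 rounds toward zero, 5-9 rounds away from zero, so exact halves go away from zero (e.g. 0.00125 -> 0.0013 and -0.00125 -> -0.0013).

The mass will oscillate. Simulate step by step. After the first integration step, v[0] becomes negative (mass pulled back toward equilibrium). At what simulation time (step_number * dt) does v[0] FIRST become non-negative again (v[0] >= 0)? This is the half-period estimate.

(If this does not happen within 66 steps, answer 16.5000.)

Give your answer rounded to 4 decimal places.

Step 0: x=[7.0000] v=[0.0000]
Step 1: x=[6.9258] v=[-0.2969]
Step 2: x=[6.7810] v=[-0.5791]
Step 3: x=[6.5729] v=[-0.8326]
Step 4: x=[6.3117] v=[-1.0450]
Step 5: x=[6.0103] v=[-1.2057]
Step 6: x=[5.6836] v=[-1.3067]
Step 7: x=[5.3478] v=[-1.3431]
Step 8: x=[5.0196] v=[-1.3130]
Step 9: x=[4.7151] v=[-1.2179]
Step 10: x=[4.4495] v=[-1.0626]
Step 11: x=[4.2358] v=[-0.8547]
Step 12: x=[4.0847] v=[-0.6045]
Step 13: x=[4.0036] v=[-0.3244]
Step 14: x=[3.9966] v=[-0.0282]
Step 15: x=[4.0640] v=[0.2694]
First v>=0 after going negative at step 15, time=3.7500

Answer: 3.7500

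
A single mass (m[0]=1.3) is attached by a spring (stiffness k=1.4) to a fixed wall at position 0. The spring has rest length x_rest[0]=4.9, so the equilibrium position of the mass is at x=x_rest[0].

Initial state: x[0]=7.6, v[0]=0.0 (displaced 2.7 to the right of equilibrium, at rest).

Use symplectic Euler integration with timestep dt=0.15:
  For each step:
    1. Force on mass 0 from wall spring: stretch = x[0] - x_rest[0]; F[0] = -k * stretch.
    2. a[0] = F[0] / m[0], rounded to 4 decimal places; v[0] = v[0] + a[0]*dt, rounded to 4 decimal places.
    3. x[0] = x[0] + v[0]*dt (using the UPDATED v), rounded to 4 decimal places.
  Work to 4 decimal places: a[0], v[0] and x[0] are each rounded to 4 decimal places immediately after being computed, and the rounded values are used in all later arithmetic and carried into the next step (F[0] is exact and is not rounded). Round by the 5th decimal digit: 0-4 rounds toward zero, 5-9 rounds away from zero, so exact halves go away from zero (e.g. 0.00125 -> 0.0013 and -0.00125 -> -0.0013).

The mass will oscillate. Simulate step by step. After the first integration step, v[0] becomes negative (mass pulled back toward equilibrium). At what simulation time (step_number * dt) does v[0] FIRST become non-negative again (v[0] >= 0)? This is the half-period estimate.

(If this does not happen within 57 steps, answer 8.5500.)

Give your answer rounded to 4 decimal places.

Step 0: x=[7.6000] v=[0.0000]
Step 1: x=[7.5346] v=[-0.4362]
Step 2: x=[7.4053] v=[-0.8618]
Step 3: x=[7.2153] v=[-1.2665]
Step 4: x=[6.9692] v=[-1.6405]
Step 5: x=[6.6730] v=[-1.9748]
Step 6: x=[6.3338] v=[-2.2612]
Step 7: x=[5.9599] v=[-2.4928]
Step 8: x=[5.5603] v=[-2.6640]
Step 9: x=[5.1447] v=[-2.7707]
Step 10: x=[4.7232] v=[-2.8102]
Step 11: x=[4.3060] v=[-2.7816]
Step 12: x=[3.9032] v=[-2.6856]
Step 13: x=[3.5245] v=[-2.5246]
Step 14: x=[3.1791] v=[-2.3024]
Step 15: x=[2.8754] v=[-2.0244]
Step 16: x=[2.6208] v=[-1.6974]
Step 17: x=[2.4214] v=[-1.3292]
Step 18: x=[2.2821] v=[-0.9288]
Step 19: x=[2.2062] v=[-0.5059]
Step 20: x=[2.1956] v=[-0.0708]
Step 21: x=[2.2505] v=[0.3661]
First v>=0 after going negative at step 21, time=3.1500

Answer: 3.1500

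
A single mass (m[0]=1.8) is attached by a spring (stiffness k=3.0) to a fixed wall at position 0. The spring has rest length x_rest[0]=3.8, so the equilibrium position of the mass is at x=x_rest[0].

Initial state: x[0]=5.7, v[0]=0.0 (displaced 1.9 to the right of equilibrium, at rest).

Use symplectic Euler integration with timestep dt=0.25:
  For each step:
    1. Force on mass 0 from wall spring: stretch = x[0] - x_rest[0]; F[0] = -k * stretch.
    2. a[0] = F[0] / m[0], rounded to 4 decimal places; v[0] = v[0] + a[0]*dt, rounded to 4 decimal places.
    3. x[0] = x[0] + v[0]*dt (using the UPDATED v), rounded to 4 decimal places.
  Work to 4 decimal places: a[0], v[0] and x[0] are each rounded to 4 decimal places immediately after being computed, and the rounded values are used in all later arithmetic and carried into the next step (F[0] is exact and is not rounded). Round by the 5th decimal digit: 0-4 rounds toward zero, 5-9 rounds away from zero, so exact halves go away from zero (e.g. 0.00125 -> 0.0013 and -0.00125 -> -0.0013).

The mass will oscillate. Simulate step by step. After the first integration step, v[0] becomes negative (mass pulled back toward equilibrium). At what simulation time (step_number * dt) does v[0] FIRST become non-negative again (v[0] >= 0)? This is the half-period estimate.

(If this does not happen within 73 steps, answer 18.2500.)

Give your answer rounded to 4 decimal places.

Answer: 2.5000

Derivation:
Step 0: x=[5.7000] v=[0.0000]
Step 1: x=[5.5021] v=[-0.7917]
Step 2: x=[5.1269] v=[-1.5009]
Step 3: x=[4.6135] v=[-2.0538]
Step 4: x=[4.0153] v=[-2.3928]
Step 5: x=[3.3947] v=[-2.4825]
Step 6: x=[2.8163] v=[-2.3136]
Step 7: x=[2.3404] v=[-1.9037]
Step 8: x=[2.0165] v=[-1.2955]
Step 9: x=[1.8784] v=[-0.5524]
Step 10: x=[1.9405] v=[0.2483]
First v>=0 after going negative at step 10, time=2.5000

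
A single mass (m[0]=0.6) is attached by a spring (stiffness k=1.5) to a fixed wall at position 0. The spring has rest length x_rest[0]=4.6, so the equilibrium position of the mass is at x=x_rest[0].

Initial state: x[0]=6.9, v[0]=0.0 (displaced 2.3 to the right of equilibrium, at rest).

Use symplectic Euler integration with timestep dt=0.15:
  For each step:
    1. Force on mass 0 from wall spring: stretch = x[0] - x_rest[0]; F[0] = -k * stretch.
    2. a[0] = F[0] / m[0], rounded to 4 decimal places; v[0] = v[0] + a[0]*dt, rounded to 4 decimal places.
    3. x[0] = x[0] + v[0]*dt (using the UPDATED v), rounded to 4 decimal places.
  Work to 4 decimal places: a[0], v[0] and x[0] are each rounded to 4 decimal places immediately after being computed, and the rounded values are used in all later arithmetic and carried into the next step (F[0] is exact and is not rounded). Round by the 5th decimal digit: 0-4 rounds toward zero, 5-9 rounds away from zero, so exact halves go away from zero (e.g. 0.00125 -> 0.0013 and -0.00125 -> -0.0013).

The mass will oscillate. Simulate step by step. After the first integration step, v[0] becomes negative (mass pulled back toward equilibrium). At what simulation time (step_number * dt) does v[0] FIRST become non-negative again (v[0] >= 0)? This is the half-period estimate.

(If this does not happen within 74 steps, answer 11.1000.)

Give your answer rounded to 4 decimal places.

Answer: 2.1000

Derivation:
Step 0: x=[6.9000] v=[0.0000]
Step 1: x=[6.7706] v=[-0.8625]
Step 2: x=[6.5191] v=[-1.6765]
Step 3: x=[6.1597] v=[-2.3962]
Step 4: x=[5.7125] v=[-2.9811]
Step 5: x=[5.2028] v=[-3.3983]
Step 6: x=[4.6591] v=[-3.6244]
Step 7: x=[4.1121] v=[-3.6466]
Step 8: x=[3.5926] v=[-3.4636]
Step 9: x=[3.1297] v=[-3.0858]
Step 10: x=[2.7495] v=[-2.5344]
Step 11: x=[2.4734] v=[-1.8405]
Step 12: x=[2.3170] v=[-1.0430]
Step 13: x=[2.2890] v=[-0.1869]
Step 14: x=[2.3910] v=[0.6797]
First v>=0 after going negative at step 14, time=2.1000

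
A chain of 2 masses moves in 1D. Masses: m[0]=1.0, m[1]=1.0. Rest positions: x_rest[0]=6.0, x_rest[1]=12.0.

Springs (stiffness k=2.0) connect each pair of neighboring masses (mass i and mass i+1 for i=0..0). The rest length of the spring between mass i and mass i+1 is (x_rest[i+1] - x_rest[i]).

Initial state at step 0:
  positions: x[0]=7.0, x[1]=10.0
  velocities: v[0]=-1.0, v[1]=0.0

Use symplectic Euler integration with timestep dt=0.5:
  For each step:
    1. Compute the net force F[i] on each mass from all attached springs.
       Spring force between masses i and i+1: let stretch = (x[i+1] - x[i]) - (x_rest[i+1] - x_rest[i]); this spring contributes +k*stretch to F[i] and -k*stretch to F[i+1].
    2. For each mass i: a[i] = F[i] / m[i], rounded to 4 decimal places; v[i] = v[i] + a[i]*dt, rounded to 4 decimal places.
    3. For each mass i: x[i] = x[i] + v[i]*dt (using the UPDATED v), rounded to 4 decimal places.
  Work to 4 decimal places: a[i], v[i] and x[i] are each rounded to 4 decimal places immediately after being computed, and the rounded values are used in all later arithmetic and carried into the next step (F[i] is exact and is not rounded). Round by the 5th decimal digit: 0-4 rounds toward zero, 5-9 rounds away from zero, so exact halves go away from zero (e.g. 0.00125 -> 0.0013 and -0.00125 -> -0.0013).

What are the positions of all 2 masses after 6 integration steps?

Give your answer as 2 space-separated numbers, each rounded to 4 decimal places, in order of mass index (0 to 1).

Answer: 5.5000 8.5000

Derivation:
Step 0: x=[7.0000 10.0000] v=[-1.0000 0.0000]
Step 1: x=[5.0000 11.5000] v=[-4.0000 3.0000]
Step 2: x=[3.2500 12.7500] v=[-3.5000 2.5000]
Step 3: x=[3.2500 12.2500] v=[0.0000 -1.0000]
Step 4: x=[4.7500 10.2500] v=[3.0000 -4.0000]
Step 5: x=[6.0000 8.5000] v=[2.5000 -3.5000]
Step 6: x=[5.5000 8.5000] v=[-1.0000 0.0000]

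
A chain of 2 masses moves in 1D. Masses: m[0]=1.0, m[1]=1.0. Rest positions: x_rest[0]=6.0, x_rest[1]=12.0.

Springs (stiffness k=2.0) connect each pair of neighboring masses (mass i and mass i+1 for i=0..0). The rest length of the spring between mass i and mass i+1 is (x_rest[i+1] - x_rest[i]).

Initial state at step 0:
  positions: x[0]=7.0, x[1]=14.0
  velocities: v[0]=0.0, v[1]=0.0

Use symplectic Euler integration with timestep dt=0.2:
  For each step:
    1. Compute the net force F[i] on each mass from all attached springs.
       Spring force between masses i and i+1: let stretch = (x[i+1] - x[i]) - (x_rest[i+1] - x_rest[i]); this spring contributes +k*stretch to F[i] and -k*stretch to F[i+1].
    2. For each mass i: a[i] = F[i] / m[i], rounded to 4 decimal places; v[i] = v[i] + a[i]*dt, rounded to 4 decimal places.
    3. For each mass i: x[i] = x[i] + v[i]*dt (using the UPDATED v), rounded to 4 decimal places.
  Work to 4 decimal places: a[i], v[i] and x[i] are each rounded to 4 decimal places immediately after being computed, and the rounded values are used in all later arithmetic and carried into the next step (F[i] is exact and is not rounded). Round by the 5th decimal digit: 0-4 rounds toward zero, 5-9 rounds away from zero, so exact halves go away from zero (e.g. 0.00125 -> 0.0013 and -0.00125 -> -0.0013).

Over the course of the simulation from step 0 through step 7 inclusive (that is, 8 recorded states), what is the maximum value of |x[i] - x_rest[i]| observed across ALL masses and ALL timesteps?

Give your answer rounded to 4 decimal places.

Answer: 2.0065

Derivation:
Step 0: x=[7.0000 14.0000] v=[0.0000 0.0000]
Step 1: x=[7.0800 13.9200] v=[0.4000 -0.4000]
Step 2: x=[7.2272 13.7728] v=[0.7360 -0.7360]
Step 3: x=[7.4180 13.5820] v=[0.9542 -0.9542]
Step 4: x=[7.6220 13.3780] v=[1.0198 -1.0198]
Step 5: x=[7.8064 13.1936] v=[0.9222 -0.9222]
Step 6: x=[7.9418 13.0582] v=[0.6771 -0.6771]
Step 7: x=[8.0065 12.9935] v=[0.3237 -0.3237]
Max displacement = 2.0065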